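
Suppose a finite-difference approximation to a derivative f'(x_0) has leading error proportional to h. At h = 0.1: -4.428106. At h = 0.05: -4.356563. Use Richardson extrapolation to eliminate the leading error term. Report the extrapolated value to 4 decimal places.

-4.2850

The leading error scales as h; refining by a factor of 2 reduces it by 2^1 = 2.
Extrapolated value = (2·A(h/2) − A(h)) / (2 − 1)
= (2·(-4.356563) − (-4.428106)) / 1
= -4.285020 / 1 = -4.285020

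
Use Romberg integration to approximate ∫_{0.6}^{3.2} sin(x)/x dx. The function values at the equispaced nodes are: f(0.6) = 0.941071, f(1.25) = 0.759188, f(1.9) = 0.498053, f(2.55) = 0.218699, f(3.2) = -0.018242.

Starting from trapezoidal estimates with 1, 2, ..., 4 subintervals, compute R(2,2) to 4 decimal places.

1.2633

R(0,0) (trapezoid, 1 panel, h=2.6000): 1.199678
R(1,0) (trapezoid, 2 panels, h=1.3000): 1.247308
R(2,0) (trapezoid, 4 panels, h=0.6500): 1.259280
R(1,1) = 1.247308 + (1.247308 − 1.199678)/3 = 1.263185
R(2,1) = 1.259280 + (1.259280 − 1.247308)/3 = 1.263271
R(2,2) = 1.263271 + (1.263271 − 1.263185)/15 = 1.263277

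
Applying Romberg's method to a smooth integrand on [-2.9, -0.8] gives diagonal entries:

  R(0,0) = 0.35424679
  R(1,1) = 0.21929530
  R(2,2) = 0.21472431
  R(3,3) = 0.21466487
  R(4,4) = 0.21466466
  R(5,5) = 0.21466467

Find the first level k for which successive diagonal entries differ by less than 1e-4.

k = 3

|R(1,1) − R(0,0)| = 0.13495149 ≥ 1e-4
|R(2,2) − R(1,1)| = 0.00457099 ≥ 1e-4
|R(3,3) − R(2,2)| = 0.00005944 < 1e-4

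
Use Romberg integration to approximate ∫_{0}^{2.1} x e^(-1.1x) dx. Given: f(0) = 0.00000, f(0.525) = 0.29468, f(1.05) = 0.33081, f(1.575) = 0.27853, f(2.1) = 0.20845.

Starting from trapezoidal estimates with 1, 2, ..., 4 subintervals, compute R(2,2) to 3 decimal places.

R(0,0) (trapezoid, 1 panel, h=2.1000): 0.21887
R(1,0) (trapezoid, 2 panels, h=1.0500): 0.45679
R(2,0) (trapezoid, 4 panels, h=0.5250): 0.52933
R(1,1) = 0.45679 + (0.45679 − 0.21887)/3 = 0.53610
R(2,1) = 0.52933 + (0.52933 − 0.45679)/3 = 0.55351
R(2,2) = 0.55351 + (0.55351 − 0.53610)/15 = 0.55467

0.555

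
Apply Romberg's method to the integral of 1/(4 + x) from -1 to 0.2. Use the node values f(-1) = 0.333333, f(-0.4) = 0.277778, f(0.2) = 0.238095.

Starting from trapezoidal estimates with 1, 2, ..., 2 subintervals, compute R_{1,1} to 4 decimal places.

R_{0,0} (trapezoid, 1 panel, h=1.2000): 0.342857
R_{1,0} (trapezoid, 2 panels, h=0.6000): 0.338095
R_{1,1} = 0.338095 + (0.338095 − 0.342857)/3 = 0.336508

0.3365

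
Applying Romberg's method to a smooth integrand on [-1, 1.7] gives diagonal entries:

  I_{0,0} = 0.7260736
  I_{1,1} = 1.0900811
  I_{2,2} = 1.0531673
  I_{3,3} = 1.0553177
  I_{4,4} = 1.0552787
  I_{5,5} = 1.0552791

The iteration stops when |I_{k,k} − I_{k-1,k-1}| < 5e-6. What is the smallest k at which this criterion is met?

|I_{1,1} − I_{0,0}| = 0.3640075 ≥ 5e-6
|I_{2,2} − I_{1,1}| = 0.0369138 ≥ 5e-6
|I_{3,3} − I_{2,2}| = 0.0021504 ≥ 5e-6
|I_{4,4} − I_{3,3}| = 0.0000390 ≥ 5e-6
|I_{5,5} − I_{4,4}| = 0.0000004 < 5e-6

k = 5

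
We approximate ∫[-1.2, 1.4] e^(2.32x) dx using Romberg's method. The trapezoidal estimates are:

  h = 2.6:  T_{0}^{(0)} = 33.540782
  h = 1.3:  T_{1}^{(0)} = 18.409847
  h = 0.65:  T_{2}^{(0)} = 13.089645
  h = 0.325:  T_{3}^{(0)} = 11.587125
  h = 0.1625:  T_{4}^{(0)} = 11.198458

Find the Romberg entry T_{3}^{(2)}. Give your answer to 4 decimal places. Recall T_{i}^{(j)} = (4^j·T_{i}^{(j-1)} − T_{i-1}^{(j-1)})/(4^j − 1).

11.0710

Richardson extrapolation on the trapezoidal column (denominator 4−1=3):
T_{2}^{(1)} = 13.089645 + (13.089645 − 18.409847)/3 = 11.316244
T_{3}^{(1)} = (4·11.587125 − 13.089645) / 3 = 11.086285
T_{3}^{(2)} = (16·11.086285 − 11.316244) / 15 = 11.070954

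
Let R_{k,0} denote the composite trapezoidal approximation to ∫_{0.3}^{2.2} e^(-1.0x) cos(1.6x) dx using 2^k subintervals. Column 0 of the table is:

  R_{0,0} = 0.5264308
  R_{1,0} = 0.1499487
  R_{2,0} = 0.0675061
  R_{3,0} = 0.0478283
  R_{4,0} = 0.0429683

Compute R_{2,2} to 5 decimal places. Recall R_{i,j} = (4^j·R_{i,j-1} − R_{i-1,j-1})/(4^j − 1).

Richardson extrapolation on the trapezoidal column (denominator 4−1=3):
R_{1,1} = 0.1499487 + (0.1499487 − 0.5264308)/3 = 0.0244547
R_{2,1} = (4·0.0675061 − 0.1499487) / 3 = 0.0400252
R_{2,2} = (16·0.0400252 − 0.0244547) / 15 = 0.0410632

0.04106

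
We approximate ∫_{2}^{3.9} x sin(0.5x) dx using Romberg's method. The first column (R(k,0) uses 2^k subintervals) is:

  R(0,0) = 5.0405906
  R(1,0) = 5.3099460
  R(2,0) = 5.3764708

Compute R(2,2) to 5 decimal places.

Richardson extrapolation on the trapezoidal column (denominator 4−1=3):
R(1,1) = 5.3099460 + (5.3099460 − 5.0405906)/3 = 5.3997311
R(2,1) = (4·5.3764708 − 5.3099460) / 3 = 5.3986457
R(2,2) = 5.3986457 + (5.3986457 − 5.3997311)/15 = 5.3985733
(Column j=1 coincides with Simpson's rule on the same nodes.)

5.39857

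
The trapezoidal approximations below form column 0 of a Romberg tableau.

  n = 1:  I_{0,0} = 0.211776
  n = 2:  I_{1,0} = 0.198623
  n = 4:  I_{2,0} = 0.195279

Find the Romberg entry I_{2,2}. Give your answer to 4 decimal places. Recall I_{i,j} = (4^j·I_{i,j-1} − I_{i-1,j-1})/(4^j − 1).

0.1942

I_{1,1} = 0.198623 + (0.198623 − 0.211776)/3 = 0.194239
I_{2,1} = 0.195279 + (0.195279 − 0.198623)/3 = 0.194164
I_{2,2} = 0.194164 + (0.194164 − 0.194239)/15 = 0.194159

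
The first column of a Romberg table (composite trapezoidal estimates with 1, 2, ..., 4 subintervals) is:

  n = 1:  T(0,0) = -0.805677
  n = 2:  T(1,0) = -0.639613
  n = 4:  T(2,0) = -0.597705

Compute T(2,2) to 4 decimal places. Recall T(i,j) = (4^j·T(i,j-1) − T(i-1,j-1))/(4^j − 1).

Richardson extrapolation on the trapezoidal column (denominator 4−1=3):
T(1,1) = (4·(-0.639613) − (-0.805677)) / 3 = -0.584258
T(2,1) = -0.597705 + (-0.597705 − (-0.639613))/3 = -0.583736
T(2,2) = -0.583736 + (-0.583736 − (-0.584258))/15 = -0.583701

-0.5837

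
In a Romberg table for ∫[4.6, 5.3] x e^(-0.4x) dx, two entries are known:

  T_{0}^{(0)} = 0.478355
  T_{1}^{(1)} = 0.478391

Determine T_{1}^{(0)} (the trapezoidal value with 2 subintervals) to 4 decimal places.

0.4784

From T_{1}^{(1)} = (4·T_{1}^{(0)} − T_{0}^{(0)})/3, solve for T_{1}^{(0)}:
4·T_{1}^{(0)} = 3·0.478391 + 0.478355 = 1.913528
T_{1}^{(0)} = 0.478382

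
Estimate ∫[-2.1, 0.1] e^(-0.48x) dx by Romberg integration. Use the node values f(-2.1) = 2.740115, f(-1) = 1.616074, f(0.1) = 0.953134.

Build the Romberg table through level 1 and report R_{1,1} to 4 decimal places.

R_{0,0} (trapezoid, 1 panel, h=2.2000): 4.062574
R_{1,0} (trapezoid, 2 panels, h=1.1000): 3.808968
R_{1,1} = 3.808968 + (3.808968 − 4.062574)/3 = 3.724433

3.7244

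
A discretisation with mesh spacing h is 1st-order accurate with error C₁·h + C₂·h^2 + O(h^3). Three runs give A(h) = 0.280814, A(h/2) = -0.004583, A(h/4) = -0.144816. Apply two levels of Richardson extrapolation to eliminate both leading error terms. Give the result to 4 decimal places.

First eliminate the h term (factor 2^1 = 2):
  B₁ = (2·(-0.004583) − 0.280814)/1 = -0.289980
  B₂ = (2·(-0.144816) − (-0.004583))/1 = -0.285049
Then eliminate the h^2 term (factor 2^2 = 4):
  (4·(-0.285049) − (-0.289980))/3 = -0.283405

-0.2834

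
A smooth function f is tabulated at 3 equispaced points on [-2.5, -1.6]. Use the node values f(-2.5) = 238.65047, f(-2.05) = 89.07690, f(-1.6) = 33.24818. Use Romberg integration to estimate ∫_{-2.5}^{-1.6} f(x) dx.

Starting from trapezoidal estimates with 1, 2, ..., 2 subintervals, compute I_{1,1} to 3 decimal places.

94.231

I_{0,0} (trapezoid, 1 panel, h=0.9000): 122.35439
I_{1,0} (trapezoid, 2 panels, h=0.4500): 101.26180
I_{1,1} = 101.26180 + (101.26180 − 122.35439)/3 = 94.23094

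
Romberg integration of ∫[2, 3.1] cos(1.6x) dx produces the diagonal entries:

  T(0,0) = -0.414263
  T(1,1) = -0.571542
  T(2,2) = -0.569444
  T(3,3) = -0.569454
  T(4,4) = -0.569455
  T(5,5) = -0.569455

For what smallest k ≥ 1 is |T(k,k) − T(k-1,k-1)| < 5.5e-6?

|T(1,1) − T(0,0)| = 0.157279 ≥ 5.5e-6
|T(2,2) − T(1,1)| = 0.002098 ≥ 5.5e-6
|T(3,3) − T(2,2)| = 0.000010 ≥ 5.5e-6
|T(4,4) − T(3,3)| = 0.000001 < 5.5e-6

k = 4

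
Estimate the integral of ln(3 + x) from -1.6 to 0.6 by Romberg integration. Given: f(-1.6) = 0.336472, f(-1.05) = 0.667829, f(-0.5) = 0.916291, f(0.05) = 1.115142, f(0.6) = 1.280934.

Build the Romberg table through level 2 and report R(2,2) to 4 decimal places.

R(0,0) (trapezoid, 1 panel, h=2.2000): 1.779147
R(1,0) (trapezoid, 2 panels, h=1.1000): 1.897493
R(2,0) (trapezoid, 4 panels, h=0.5500): 1.929381
R(1,1) = 1.897493 + (1.897493 − 1.779147)/3 = 1.936942
R(2,1) = 1.929381 + (1.929381 − 1.897493)/3 = 1.940010
R(2,2) = 1.940010 + (1.940010 − 1.936942)/15 = 1.940215

1.9402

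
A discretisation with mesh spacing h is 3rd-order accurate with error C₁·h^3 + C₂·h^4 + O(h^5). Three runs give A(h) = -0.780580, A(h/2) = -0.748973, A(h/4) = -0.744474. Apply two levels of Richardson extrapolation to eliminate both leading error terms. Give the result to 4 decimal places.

-0.7438

First eliminate the h^3 term (factor 2^3 = 8):
  B₁ = (8·(-0.748973) − (-0.780580))/7 = -0.744458
  B₂ = (8·(-0.744474) − (-0.748973))/7 = -0.743831
Then eliminate the h^4 term (factor 2^4 = 16):
  (16·(-0.743831) − (-0.744458))/15 = -0.743789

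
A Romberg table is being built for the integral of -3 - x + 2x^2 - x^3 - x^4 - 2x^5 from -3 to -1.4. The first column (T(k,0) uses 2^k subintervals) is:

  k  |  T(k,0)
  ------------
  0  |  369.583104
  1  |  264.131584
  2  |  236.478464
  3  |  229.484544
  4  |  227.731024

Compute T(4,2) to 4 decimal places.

227.1461

Richardson extrapolation on the trapezoidal column (denominator 4−1=3):
T(3,1) = 229.484544 + (229.484544 − 236.478464)/3 = 227.153237
T(4,1) = (4·227.731024 − 229.484544) / 3 = 227.146517
T(4,2) = (16·227.146517 − 227.153237) / 15 = 227.146069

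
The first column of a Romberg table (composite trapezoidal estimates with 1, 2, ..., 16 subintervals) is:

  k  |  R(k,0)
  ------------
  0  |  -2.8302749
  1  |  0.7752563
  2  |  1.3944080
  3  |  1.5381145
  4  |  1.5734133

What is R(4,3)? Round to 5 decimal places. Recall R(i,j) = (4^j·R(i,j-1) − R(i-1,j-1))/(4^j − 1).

Richardson extrapolation on the trapezoidal column (denominator 4−1=3):
R(2,1) = (4·1.3944080 − 0.7752563) / 3 = 1.6007919
R(3,1) = (4·1.5381145 − 1.3944080) / 3 = 1.5860167
R(4,1) = 1.5734133 + (1.5734133 − 1.5381145)/3 = 1.5851796
R(3,2) = 1.5860167 + (1.5860167 − 1.6007919)/15 = 1.5850317
R(4,2) = 1.5851796 + (1.5851796 − 1.5860167)/15 = 1.5851238
R(4,3) = 1.5851238 + (1.5851238 − 1.5850317)/63 = 1.5851253
(Column j=1 coincides with Simpson's rule on the same nodes.)

1.58513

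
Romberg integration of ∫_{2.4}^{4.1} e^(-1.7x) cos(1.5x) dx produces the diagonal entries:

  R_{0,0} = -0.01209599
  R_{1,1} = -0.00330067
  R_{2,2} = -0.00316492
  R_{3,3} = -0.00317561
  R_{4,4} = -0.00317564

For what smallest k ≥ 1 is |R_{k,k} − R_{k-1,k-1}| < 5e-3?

|R_{1,1} − R_{0,0}| = 0.00879532 ≥ 5e-3
|R_{2,2} − R_{1,1}| = 0.00013575 < 5e-3

k = 2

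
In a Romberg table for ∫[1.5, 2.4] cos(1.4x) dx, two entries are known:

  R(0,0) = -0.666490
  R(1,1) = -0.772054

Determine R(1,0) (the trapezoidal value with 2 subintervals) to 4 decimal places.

From R(1,1) = (4·R(1,0) − R(0,0))/3, solve for R(1,0):
4·R(1,0) = 3·(-0.772054) + (-0.666490) = -2.982652
R(1,0) = -0.745663

-0.7457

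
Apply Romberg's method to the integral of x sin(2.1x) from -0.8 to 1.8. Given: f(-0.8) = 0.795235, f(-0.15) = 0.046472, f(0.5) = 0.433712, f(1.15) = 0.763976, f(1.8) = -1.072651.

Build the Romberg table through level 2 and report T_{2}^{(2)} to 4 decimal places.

T_{0}^{(0)} (trapezoid, 1 panel, h=2.6000): -0.360641
T_{1}^{(0)} (trapezoid, 2 panels, h=1.3000): 0.383505
T_{2}^{(0)} (trapezoid, 4 panels, h=0.6500): 0.718544
T_{1}^{(1)} = 0.383505 + (0.383505 − (-0.360641))/3 = 0.631554
T_{2}^{(1)} = 0.718544 + (0.718544 − 0.383505)/3 = 0.830224
T_{2}^{(2)} = 0.830224 + (0.830224 − 0.631554)/15 = 0.843469

0.8435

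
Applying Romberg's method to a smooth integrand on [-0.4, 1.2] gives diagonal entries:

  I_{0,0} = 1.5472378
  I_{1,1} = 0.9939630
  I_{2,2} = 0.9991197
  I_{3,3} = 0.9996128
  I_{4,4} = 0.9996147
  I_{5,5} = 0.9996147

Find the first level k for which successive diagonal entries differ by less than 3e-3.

k = 3

|I_{1,1} − I_{0,0}| = 0.5532748 ≥ 3e-3
|I_{2,2} − I_{1,1}| = 0.0051567 ≥ 3e-3
|I_{3,3} − I_{2,2}| = 0.0004931 < 3e-3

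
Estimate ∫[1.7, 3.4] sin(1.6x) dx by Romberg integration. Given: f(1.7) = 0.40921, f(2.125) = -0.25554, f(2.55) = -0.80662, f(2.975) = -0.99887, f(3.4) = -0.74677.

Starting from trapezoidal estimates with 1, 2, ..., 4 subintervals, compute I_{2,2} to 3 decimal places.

I_{0,0} (trapezoid, 1 panel, h=1.7000): -0.28693
I_{1,0} (trapezoid, 2 panels, h=0.8500): -0.82909
I_{2,0} (trapezoid, 4 panels, h=0.4250): -0.94767
I_{1,1} = -0.82909 + (-0.82909 − (-0.28693))/3 = -1.00981
I_{2,1} = -0.94767 + (-0.94767 − (-0.82909))/3 = -0.98720
I_{2,2} = -0.98720 + (-0.98720 − (-1.00981))/15 = -0.98569

-0.986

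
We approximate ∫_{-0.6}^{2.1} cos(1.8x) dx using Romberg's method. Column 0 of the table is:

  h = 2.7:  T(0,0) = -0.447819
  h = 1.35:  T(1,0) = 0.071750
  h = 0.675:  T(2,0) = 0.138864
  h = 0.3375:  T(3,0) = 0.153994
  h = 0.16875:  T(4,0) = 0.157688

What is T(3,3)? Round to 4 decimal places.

0.1589

T(1,1) = 0.071750 + (0.071750 − (-0.447819))/3 = 0.244940
T(2,1) = (4·0.138864 − 0.071750) / 3 = 0.161235
T(3,1) = (4·0.153994 − 0.138864) / 3 = 0.159037
T(2,2) = (16·0.161235 − 0.244940) / 15 = 0.155655
T(3,2) = (16·0.159037 − 0.161235) / 15 = 0.158890
T(3,3) = 0.158890 + (0.158890 − 0.155655)/63 = 0.158941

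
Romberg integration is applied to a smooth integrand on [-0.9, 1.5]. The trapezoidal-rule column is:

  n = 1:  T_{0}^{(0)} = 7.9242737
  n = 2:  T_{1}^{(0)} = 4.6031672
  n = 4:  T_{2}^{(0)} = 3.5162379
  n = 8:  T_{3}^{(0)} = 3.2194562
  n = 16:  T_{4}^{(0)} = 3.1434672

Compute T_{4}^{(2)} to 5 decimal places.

T_{3}^{(1)} = (4·3.2194562 − 3.5162379) / 3 = 3.1205290
T_{4}^{(1)} = 3.1434672 + (3.1434672 − 3.2194562)/3 = 3.1181375
T_{4}^{(2)} = 3.1181375 + (3.1181375 − 3.1205290)/15 = 3.1179781
(Column j=1 coincides with Simpson's rule on the same nodes.)

3.11798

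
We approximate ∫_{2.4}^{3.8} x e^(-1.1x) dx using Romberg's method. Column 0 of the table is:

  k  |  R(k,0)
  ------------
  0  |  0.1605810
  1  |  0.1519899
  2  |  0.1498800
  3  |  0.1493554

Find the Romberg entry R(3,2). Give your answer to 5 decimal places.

R(2,1) = (4·0.1498800 − 0.1519899) / 3 = 0.1491767
R(3,1) = (4·0.1493554 − 0.1498800) / 3 = 0.1491805
R(3,2) = (16·0.1491805 − 0.1491767) / 15 = 0.1491808

0.14918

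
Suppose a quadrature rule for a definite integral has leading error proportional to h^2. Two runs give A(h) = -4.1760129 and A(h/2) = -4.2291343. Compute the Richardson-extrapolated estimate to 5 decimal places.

Extrapolated value = (4·A(h/2) − A(h)) / (4 − 1)
= (4·(-4.2291343) − (-4.1760129)) / 3
= -12.7405243 / 3 = -4.2468414

-4.24684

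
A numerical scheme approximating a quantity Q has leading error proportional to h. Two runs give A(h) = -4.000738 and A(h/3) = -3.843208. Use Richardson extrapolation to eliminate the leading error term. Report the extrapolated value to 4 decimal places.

The leading error scales as h; refining by a factor of 3 reduces it by 3^1 = 3.
Extrapolated value = (3·A(h/3) − A(h)) / (3 − 1)
= (3·(-3.843208) − (-4.000738)) / 2
= -7.528886 / 2 = -3.764443

-3.7644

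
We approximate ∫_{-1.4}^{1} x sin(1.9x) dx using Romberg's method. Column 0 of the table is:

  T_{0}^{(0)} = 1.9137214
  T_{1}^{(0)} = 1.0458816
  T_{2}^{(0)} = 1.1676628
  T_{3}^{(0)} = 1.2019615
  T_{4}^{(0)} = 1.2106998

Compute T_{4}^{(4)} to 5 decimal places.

Richardson extrapolation on the trapezoidal column (denominator 4−1=3):
T_{1}^{(1)} = (4·1.0458816 − 1.9137214) / 3 = 0.7566017
T_{2}^{(1)} = (4·1.1676628 − 1.0458816) / 3 = 1.2082565
T_{3}^{(1)} = (4·1.2019615 − 1.1676628) / 3 = 1.2133944
T_{4}^{(1)} = (4·1.2106998 − 1.2019615) / 3 = 1.2136126
T_{2}^{(2)} = (16·1.2082565 − 0.7566017) / 15 = 1.2383668
T_{3}^{(2)} = 1.2133944 + (1.2133944 − 1.2082565)/15 = 1.2137369
T_{4}^{(2)} = 1.2136126 + (1.2136126 − 1.2133944)/15 = 1.2136271
T_{3}^{(3)} = 1.2137369 + (1.2137369 − 1.2383668)/63 = 1.2133459
T_{4}^{(3)} = (64·1.2136271 − 1.2137369) / 63 = 1.2136254
T_{4}^{(4)} = 1.2136254 + (1.2136254 − 1.2133459)/255 = 1.2136265
(Column j=1 coincides with Simpson's rule on the same nodes.)

1.21363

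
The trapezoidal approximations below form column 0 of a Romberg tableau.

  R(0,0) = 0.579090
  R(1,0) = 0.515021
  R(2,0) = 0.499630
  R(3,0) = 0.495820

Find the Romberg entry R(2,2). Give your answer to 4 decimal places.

R(1,1) = 0.515021 + (0.515021 − 0.579090)/3 = 0.493665
R(2,1) = 0.499630 + (0.499630 − 0.515021)/3 = 0.494500
R(2,2) = 0.494500 + (0.494500 − 0.493665)/15 = 0.494556

0.4946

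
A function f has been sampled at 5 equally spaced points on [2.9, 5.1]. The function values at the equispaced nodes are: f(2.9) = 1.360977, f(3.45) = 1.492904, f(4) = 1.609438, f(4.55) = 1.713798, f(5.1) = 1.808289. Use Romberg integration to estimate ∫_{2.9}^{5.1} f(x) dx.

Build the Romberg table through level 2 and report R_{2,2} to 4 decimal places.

3.5228

R_{0,0} (trapezoid, 1 panel, h=2.2000): 3.486193
R_{1,0} (trapezoid, 2 panels, h=1.1000): 3.513478
R_{2,0} (trapezoid, 4 panels, h=0.5500): 3.520425
R_{1,1} = 3.513478 + (3.513478 − 3.486193)/3 = 3.522573
R_{2,1} = 3.520425 + (3.520425 − 3.513478)/3 = 3.522741
R_{2,2} = 3.522741 + (3.522741 − 3.522573)/15 = 3.522752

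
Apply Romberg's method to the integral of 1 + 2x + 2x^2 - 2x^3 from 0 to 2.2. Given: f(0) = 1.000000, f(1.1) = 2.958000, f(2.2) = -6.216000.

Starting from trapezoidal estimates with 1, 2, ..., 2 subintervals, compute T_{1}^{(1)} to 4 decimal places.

T_{0}^{(0)} (trapezoid, 1 panel, h=2.2000): -5.737600
T_{1}^{(0)} (trapezoid, 2 panels, h=1.1000): 0.385000
T_{1}^{(1)} = 0.385000 + (0.385000 − (-5.737600))/3 = 2.425867

2.4259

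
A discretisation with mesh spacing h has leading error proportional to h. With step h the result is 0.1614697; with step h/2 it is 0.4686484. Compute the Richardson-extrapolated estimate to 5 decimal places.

Extrapolated value = (2·A(h/2) − A(h)) / (2 − 1)
= (2·0.4686484 − 0.1614697) / 1
= 0.7758271 / 1 = 0.7758271

0.77583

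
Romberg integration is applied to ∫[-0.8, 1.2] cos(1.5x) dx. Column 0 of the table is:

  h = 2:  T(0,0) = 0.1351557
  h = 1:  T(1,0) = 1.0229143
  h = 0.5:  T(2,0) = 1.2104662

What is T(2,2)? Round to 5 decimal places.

T(1,1) = 1.0229143 + (1.0229143 − 0.1351557)/3 = 1.3188338
T(2,1) = 1.2104662 + (1.2104662 − 1.0229143)/3 = 1.2729835
T(2,2) = (16·1.2729835 − 1.3188338) / 15 = 1.2699268

1.26993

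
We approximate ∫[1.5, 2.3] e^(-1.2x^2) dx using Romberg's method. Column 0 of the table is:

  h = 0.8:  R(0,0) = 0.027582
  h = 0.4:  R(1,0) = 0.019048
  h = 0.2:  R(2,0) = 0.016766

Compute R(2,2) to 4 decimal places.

0.0160

Richardson extrapolation on the trapezoidal column (denominator 4−1=3):
R(1,1) = 0.019048 + (0.019048 − 0.027582)/3 = 0.016203
R(2,1) = (4·0.016766 − 0.019048) / 3 = 0.016005
R(2,2) = (16·0.016005 − 0.016203) / 15 = 0.015992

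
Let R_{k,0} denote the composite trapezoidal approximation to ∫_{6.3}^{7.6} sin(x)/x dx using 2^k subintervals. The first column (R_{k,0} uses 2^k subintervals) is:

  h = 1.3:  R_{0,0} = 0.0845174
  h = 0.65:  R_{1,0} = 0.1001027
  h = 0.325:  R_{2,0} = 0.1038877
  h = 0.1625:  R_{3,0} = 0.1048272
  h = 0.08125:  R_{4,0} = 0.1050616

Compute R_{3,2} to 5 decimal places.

0.10514

R_{2,1} = (4·0.1038877 − 0.1001027) / 3 = 0.1051494
R_{3,1} = (4·0.1048272 − 0.1038877) / 3 = 0.1051404
R_{3,2} = (16·0.1051404 − 0.1051494) / 15 = 0.1051398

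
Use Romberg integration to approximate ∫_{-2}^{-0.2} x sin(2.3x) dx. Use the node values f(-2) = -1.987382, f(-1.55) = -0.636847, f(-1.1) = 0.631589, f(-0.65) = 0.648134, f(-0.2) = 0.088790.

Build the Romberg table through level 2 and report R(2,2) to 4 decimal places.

R(0,0) (trapezoid, 1 panel, h=1.8000): -1.708733
R(1,0) (trapezoid, 2 panels, h=0.9000): -0.285936
R(2,0) (trapezoid, 4 panels, h=0.4500): -0.137889
R(1,1) = -0.285936 + (-0.285936 − (-1.708733))/3 = 0.188330
R(2,1) = -0.137889 + (-0.137889 − (-0.285936))/3 = -0.088540
R(2,2) = -0.088540 + (-0.088540 − 0.188330)/15 = -0.106998

-0.1070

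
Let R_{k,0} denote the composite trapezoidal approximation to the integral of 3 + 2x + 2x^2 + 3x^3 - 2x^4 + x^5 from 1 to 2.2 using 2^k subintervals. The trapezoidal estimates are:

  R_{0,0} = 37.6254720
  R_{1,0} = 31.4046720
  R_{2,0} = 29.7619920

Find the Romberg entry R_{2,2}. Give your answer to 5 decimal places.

29.20666

Richardson extrapolation on the trapezoidal column (denominator 4−1=3):
R_{1,1} = (4·31.4046720 − 37.6254720) / 3 = 29.3310720
R_{2,1} = 29.7619920 + (29.7619920 − 31.4046720)/3 = 29.2144320
R_{2,2} = 29.2144320 + (29.2144320 − 29.3310720)/15 = 29.2066560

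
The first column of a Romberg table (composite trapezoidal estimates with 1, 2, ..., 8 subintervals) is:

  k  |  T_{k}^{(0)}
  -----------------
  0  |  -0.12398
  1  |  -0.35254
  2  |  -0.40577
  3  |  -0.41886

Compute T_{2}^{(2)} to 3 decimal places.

-0.423

Richardson extrapolation on the trapezoidal column (denominator 4−1=3):
T_{1}^{(1)} = (4·(-0.35254) − (-0.12398)) / 3 = -0.42873
T_{2}^{(1)} = -0.40577 + (-0.40577 − (-0.35254))/3 = -0.42351
T_{2}^{(2)} = (16·(-0.42351) − (-0.42873)) / 15 = -0.42316
(Column j=1 coincides with Simpson's rule on the same nodes.)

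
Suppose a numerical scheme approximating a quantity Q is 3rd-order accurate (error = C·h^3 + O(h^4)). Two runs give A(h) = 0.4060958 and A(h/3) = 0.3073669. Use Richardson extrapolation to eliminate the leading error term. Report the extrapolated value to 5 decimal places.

0.30357

The leading error scales as h^3; refining by a factor of 3 reduces it by 3^3 = 27.
Extrapolated value = (27·A(h/3) − A(h)) / (27 − 1)
= (27·0.3073669 − 0.4060958) / 26
= 7.8928105 / 26 = 0.3035696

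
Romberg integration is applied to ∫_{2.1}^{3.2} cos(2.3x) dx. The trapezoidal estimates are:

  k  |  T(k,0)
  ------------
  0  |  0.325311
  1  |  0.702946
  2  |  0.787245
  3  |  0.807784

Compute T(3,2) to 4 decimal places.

Richardson extrapolation on the trapezoidal column (denominator 4−1=3):
T(2,1) = 0.787245 + (0.787245 − 0.702946)/3 = 0.815345
T(3,1) = (4·0.807784 − 0.787245) / 3 = 0.814630
T(3,2) = (16·0.814630 − 0.815345) / 15 = 0.814582

0.8146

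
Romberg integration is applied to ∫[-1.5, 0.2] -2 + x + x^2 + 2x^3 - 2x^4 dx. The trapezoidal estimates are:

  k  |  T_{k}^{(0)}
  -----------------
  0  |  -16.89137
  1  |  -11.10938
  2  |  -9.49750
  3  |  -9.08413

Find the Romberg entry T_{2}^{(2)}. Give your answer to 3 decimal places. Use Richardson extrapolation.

-8.945

T_{1}^{(1)} = -11.10938 + (-11.10938 − (-16.89137))/3 = -9.18205
T_{2}^{(1)} = (4·(-9.49750) − (-11.10938)) / 3 = -8.96021
T_{2}^{(2)} = (16·(-8.96021) − (-9.18205)) / 15 = -8.94542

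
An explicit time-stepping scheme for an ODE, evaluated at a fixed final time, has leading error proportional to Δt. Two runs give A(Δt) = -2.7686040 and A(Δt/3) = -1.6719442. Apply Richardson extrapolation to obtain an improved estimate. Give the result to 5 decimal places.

-1.12361

Extrapolated value = (3·A(Δt/3) − A(Δt)) / (3 − 1)
= (3·(-1.6719442) − (-2.7686040)) / 2
= -2.2472286 / 2 = -1.1236143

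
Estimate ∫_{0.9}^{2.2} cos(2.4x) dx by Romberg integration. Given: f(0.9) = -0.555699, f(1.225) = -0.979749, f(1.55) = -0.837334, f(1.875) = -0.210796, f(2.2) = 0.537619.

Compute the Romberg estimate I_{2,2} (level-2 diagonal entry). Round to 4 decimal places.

I_{0,0} (trapezoid, 1 panel, h=1.3000): -0.011752
I_{1,0} (trapezoid, 2 panels, h=0.6500): -0.550143
I_{2,0} (trapezoid, 4 panels, h=0.3250): -0.661999
I_{1,1} = -0.550143 + (-0.550143 − (-0.011752))/3 = -0.729607
I_{2,1} = -0.661999 + (-0.661999 − (-0.550143))/3 = -0.699284
I_{2,2} = -0.699284 + (-0.699284 − (-0.729607))/15 = -0.697262

-0.6973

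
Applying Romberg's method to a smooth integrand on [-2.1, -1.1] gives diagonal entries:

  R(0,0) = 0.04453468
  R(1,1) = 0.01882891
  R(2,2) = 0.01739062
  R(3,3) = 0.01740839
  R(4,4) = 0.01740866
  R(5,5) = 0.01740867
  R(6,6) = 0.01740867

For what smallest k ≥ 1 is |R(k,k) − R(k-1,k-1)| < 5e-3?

|R(1,1) − R(0,0)| = 0.02570577 ≥ 5e-3
|R(2,2) − R(1,1)| = 0.00143829 < 5e-3

k = 2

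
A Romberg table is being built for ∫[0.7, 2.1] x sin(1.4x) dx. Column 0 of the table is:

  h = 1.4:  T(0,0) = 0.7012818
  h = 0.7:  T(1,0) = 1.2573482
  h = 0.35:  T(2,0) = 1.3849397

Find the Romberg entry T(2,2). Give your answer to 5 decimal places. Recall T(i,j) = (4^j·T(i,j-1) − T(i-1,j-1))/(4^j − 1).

Richardson extrapolation on the trapezoidal column (denominator 4−1=3):
T(1,1) = (4·1.2573482 − 0.7012818) / 3 = 1.4427037
T(2,1) = (4·1.3849397 − 1.2573482) / 3 = 1.4274702
T(2,2) = (16·1.4274702 − 1.4427037) / 15 = 1.4264546
(Column j=1 coincides with Simpson's rule on the same nodes.)

1.42645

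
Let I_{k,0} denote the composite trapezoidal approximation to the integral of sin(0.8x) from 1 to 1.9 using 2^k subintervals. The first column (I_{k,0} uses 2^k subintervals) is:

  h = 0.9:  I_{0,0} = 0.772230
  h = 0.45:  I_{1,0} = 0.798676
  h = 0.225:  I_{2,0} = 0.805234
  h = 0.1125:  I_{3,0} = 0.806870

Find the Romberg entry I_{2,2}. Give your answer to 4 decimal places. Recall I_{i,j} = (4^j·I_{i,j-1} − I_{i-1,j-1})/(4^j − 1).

I_{1,1} = 0.798676 + (0.798676 − 0.772230)/3 = 0.807491
I_{2,1} = 0.805234 + (0.805234 − 0.798676)/3 = 0.807420
I_{2,2} = (16·0.807420 − 0.807491) / 15 = 0.807415

0.8074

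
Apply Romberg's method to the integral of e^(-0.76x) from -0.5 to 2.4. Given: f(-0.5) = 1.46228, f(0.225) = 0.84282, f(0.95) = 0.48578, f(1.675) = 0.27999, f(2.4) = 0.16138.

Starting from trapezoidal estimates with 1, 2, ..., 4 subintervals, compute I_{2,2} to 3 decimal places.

I_{0,0} (trapezoid, 1 panel, h=2.9000): 2.35431
I_{1,0} (trapezoid, 2 panels, h=1.4500): 1.88153
I_{2,0} (trapezoid, 4 panels, h=0.7250): 1.75480
I_{1,1} = 1.88153 + (1.88153 − 2.35431)/3 = 1.72394
I_{2,1} = 1.75480 + (1.75480 − 1.88153)/3 = 1.71256
I_{2,2} = 1.71256 + (1.71256 − 1.72394)/15 = 1.71180

1.712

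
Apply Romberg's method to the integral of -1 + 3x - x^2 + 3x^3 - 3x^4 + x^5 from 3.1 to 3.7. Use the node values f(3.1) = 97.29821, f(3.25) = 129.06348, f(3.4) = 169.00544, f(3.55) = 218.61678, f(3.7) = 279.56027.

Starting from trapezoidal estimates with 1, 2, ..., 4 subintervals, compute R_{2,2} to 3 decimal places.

R_{0,0} (trapezoid, 1 panel, h=0.6000): 113.05754
R_{1,0} (trapezoid, 2 panels, h=0.3000): 107.23040
R_{2,0} (trapezoid, 4 panels, h=0.1500): 105.76724
R_{1,1} = 107.23040 + (107.23040 − 113.05754)/3 = 105.28802
R_{2,1} = 105.76724 + (105.76724 − 107.23040)/3 = 105.27952
R_{2,2} = 105.27952 + (105.27952 − 105.28802)/15 = 105.27895

105.279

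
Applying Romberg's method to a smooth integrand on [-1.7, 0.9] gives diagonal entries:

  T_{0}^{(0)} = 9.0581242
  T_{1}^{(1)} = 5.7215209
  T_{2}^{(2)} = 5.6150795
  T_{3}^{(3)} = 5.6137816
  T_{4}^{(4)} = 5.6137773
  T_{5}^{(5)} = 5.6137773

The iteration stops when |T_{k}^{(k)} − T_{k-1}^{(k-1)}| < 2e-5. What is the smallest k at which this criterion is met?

k = 4

|T_{1}^{(1)} − T_{0}^{(0)}| = 3.3366033 ≥ 2e-5
|T_{2}^{(2)} − T_{1}^{(1)}| = 0.1064414 ≥ 2e-5
|T_{3}^{(3)} − T_{2}^{(2)}| = 0.0012979 ≥ 2e-5
|T_{4}^{(4)} − T_{3}^{(3)}| = 0.0000043 < 2e-5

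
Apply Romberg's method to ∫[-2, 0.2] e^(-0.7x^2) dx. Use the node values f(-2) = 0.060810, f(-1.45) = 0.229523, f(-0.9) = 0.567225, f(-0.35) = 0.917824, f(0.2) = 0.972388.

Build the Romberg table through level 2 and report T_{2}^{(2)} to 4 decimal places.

T_{0}^{(0)} (trapezoid, 1 panel, h=2.2000): 1.136518
T_{1}^{(0)} (trapezoid, 2 panels, h=1.1000): 1.192206
T_{2}^{(0)} (trapezoid, 4 panels, h=0.5500): 1.227144
T_{1}^{(1)} = 1.192206 + (1.192206 − 1.136518)/3 = 1.210769
T_{2}^{(1)} = 1.227144 + (1.227144 − 1.192206)/3 = 1.238790
T_{2}^{(2)} = 1.238790 + (1.238790 − 1.210769)/15 = 1.240658

1.2407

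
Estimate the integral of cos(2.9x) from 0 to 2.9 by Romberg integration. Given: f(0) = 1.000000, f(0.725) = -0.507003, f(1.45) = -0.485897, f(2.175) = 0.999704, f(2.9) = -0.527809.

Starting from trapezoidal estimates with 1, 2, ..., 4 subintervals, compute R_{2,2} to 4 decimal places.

0.4267

R_{0,0} (trapezoid, 1 panel, h=2.9000): 0.684677
R_{1,0} (trapezoid, 2 panels, h=1.4500): -0.362212
R_{2,0} (trapezoid, 4 panels, h=0.7250): 0.176102
R_{1,1} = -0.362212 + (-0.362212 − 0.684677)/3 = -0.711175
R_{2,1} = 0.176102 + (0.176102 − (-0.362212))/3 = 0.355540
R_{2,2} = 0.355540 + (0.355540 − (-0.711175))/15 = 0.426654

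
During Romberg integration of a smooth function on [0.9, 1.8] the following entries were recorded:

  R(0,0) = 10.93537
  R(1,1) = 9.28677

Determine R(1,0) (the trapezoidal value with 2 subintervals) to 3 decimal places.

9.699

From R(1,1) = (4·R(1,0) − R(0,0))/3, solve for R(1,0):
4·R(1,0) = 3·9.28677 + 10.93537 = 38.79568
R(1,0) = 9.69892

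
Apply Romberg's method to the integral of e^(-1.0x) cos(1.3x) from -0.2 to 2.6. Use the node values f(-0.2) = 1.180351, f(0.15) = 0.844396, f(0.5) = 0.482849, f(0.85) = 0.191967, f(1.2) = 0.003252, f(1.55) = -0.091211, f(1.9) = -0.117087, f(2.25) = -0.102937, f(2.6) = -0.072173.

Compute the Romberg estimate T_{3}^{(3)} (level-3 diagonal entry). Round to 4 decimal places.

0.6089

T_{0}^{(0)} (trapezoid, 1 panel, h=2.8000): 1.551449
T_{1}^{(0)} (trapezoid, 2 panels, h=1.4000): 0.780277
T_{2}^{(0)} (trapezoid, 4 panels, h=0.7000): 0.646172
T_{3}^{(0)} (trapezoid, 8 panels, h=0.3500): 0.617861
T_{1}^{(1)} = 0.780277 + (0.780277 − 1.551449)/3 = 0.523220
T_{2}^{(1)} = 0.646172 + (0.646172 − 0.780277)/3 = 0.601470
T_{3}^{(1)} = 0.617861 + (0.617861 − 0.646172)/3 = 0.608424
T_{2}^{(2)} = 0.601470 + (0.601470 − 0.523220)/15 = 0.606687
T_{3}^{(2)} = 0.608424 + (0.608424 − 0.601470)/15 = 0.608888
T_{3}^{(3)} = 0.608888 + (0.608888 − 0.606687)/63 = 0.608923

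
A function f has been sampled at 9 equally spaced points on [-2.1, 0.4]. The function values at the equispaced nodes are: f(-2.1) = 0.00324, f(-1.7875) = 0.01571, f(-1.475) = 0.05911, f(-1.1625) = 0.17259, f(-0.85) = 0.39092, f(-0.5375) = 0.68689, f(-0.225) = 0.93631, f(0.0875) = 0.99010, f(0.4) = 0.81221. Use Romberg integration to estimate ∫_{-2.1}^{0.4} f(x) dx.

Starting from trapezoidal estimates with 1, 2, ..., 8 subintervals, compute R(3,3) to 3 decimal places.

1.150

R(0,0) (trapezoid, 1 panel, h=2.5000): 1.01931
R(1,0) (trapezoid, 2 panels, h=1.2500): 0.99831
R(2,0) (trapezoid, 4 panels, h=0.6250): 1.12129
R(3,0) (trapezoid, 8 panels, h=0.3125): 1.14355
R(1,1) = 0.99831 + (0.99831 − 1.01931)/3 = 0.99131
R(2,1) = 1.12129 + (1.12129 − 0.99831)/3 = 1.16228
R(3,1) = 1.14355 + (1.14355 − 1.12129)/3 = 1.15097
R(2,2) = 1.16228 + (1.16228 − 0.99131)/15 = 1.17368
R(3,2) = 1.15097 + (1.15097 − 1.16228)/15 = 1.15022
R(3,3) = 1.15022 + (1.15022 − 1.17368)/63 = 1.14985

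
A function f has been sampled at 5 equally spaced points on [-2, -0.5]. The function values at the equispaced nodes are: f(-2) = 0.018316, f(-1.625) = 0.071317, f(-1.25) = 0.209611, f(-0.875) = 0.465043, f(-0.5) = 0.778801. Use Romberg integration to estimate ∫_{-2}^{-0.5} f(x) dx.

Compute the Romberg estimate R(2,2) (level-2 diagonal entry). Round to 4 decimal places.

R(0,0) (trapezoid, 1 panel, h=1.5000): 0.597838
R(1,0) (trapezoid, 2 panels, h=0.7500): 0.456127
R(2,0) (trapezoid, 4 panels, h=0.3750): 0.429199
R(1,1) = 0.456127 + (0.456127 − 0.597838)/3 = 0.408890
R(2,1) = 0.429199 + (0.429199 − 0.456127)/3 = 0.420223
R(2,2) = 0.420223 + (0.420223 − 0.408890)/15 = 0.420979

0.4210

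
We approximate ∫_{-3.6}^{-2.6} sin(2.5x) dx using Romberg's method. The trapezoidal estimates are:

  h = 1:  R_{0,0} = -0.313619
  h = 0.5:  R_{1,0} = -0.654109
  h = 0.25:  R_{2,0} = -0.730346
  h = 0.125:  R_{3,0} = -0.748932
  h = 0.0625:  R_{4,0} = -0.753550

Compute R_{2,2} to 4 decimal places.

-0.7550

Richardson extrapolation on the trapezoidal column (denominator 4−1=3):
R_{1,1} = -0.654109 + (-0.654109 − (-0.313619))/3 = -0.767606
R_{2,1} = -0.730346 + (-0.730346 − (-0.654109))/3 = -0.755758
R_{2,2} = -0.755758 + (-0.755758 − (-0.767606))/15 = -0.754968
(Column j=1 coincides with Simpson's rule on the same nodes.)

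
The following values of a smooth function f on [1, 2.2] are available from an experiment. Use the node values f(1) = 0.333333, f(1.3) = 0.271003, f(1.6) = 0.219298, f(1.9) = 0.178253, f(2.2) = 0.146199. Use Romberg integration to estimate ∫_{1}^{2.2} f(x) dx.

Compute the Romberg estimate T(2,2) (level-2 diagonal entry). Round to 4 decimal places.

T(0,0) (trapezoid, 1 panel, h=1.2000): 0.287719
T(1,0) (trapezoid, 2 panels, h=0.6000): 0.275438
T(2,0) (trapezoid, 4 panels, h=0.3000): 0.272496
T(1,1) = 0.275438 + (0.275438 − 0.287719)/3 = 0.271344
T(2,1) = 0.272496 + (0.272496 − 0.275438)/3 = 0.271515
T(2,2) = 0.271515 + (0.271515 − 0.271344)/15 = 0.271526

0.2715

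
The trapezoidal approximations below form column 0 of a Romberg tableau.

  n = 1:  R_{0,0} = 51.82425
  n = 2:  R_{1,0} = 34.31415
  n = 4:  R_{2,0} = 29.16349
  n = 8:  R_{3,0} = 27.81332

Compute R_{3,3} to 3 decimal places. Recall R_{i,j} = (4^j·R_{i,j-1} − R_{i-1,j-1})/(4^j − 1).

Richardson extrapolation on the trapezoidal column (denominator 4−1=3):
R_{1,1} = 34.31415 + (34.31415 − 51.82425)/3 = 28.47745
R_{2,1} = (4·29.16349 − 34.31415) / 3 = 27.44660
R_{3,1} = 27.81332 + (27.81332 − 29.16349)/3 = 27.36326
R_{2,2} = 27.44660 + (27.44660 − 28.47745)/15 = 27.37788
R_{3,2} = 27.36326 + (27.36326 − 27.44660)/15 = 27.35770
R_{3,3} = (64·27.35770 − 27.37788) / 63 = 27.35738
(Column j=1 coincides with Simpson's rule on the same nodes.)

27.357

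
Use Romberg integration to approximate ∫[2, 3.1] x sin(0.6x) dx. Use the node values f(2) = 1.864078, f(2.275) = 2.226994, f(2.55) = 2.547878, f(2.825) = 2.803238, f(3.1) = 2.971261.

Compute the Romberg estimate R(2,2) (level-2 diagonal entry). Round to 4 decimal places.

R(0,0) (trapezoid, 1 panel, h=1.1000): 2.659436
R(1,0) (trapezoid, 2 panels, h=0.5500): 2.731051
R(2,0) (trapezoid, 4 panels, h=0.2750): 2.748839
R(1,1) = 2.731051 + (2.731051 − 2.659436)/3 = 2.754923
R(2,1) = 2.748839 + (2.748839 − 2.731051)/3 = 2.754768
R(2,2) = 2.754768 + (2.754768 − 2.754923)/15 = 2.754758

2.7548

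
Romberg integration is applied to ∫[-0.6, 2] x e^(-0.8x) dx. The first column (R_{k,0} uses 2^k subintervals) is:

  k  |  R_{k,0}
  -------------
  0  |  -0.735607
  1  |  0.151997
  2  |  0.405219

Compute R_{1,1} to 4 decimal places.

0.4479

Richardson extrapolation on the trapezoidal column (denominator 4−1=3):
R_{1,1} = 0.151997 + (0.151997 − (-0.735607))/3 = 0.447865
(Column j=1 coincides with Simpson's rule on the same nodes.)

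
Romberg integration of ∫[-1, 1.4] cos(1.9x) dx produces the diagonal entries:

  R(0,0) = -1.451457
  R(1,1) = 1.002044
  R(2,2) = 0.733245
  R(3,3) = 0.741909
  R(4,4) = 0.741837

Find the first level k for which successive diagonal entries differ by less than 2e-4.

|R(1,1) − R(0,0)| = 2.453501 ≥ 2e-4
|R(2,2) − R(1,1)| = 0.268799 ≥ 2e-4
|R(3,3) − R(2,2)| = 0.008664 ≥ 2e-4
|R(4,4) − R(3,3)| = 0.000072 < 2e-4

k = 4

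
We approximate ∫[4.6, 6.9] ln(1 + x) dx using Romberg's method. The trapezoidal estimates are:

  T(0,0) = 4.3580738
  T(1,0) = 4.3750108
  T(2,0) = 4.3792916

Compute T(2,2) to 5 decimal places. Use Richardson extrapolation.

4.38072

Richardson extrapolation on the trapezoidal column (denominator 4−1=3):
T(1,1) = 4.3750108 + (4.3750108 − 4.3580738)/3 = 4.3806565
T(2,1) = 4.3792916 + (4.3792916 − 4.3750108)/3 = 4.3807185
T(2,2) = (16·4.3807185 − 4.3806565) / 15 = 4.3807226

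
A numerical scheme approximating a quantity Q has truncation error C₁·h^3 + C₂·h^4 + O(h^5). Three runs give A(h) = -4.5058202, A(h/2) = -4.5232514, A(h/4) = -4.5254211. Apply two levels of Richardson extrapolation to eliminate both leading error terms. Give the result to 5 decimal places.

-4.52573

First eliminate the h^3 term (factor 2^3 = 8):
  B₁ = (8·(-4.5232514) − (-4.5058202))/7 = -4.5257416
  B₂ = (8·(-4.5254211) − (-4.5232514))/7 = -4.5257311
Then eliminate the h^4 term (factor 2^4 = 16):
  (16·(-4.5257311) − (-4.5257416))/15 = -4.5257304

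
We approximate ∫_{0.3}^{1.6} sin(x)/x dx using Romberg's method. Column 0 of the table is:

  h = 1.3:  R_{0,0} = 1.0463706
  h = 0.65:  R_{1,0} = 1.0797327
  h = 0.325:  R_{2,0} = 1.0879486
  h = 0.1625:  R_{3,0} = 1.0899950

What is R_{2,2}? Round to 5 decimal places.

R_{1,1} = 1.0797327 + (1.0797327 − 1.0463706)/3 = 1.0908534
R_{2,1} = (4·1.0879486 − 1.0797327) / 3 = 1.0906872
R_{2,2} = 1.0906872 + (1.0906872 − 1.0908534)/15 = 1.0906761

1.09068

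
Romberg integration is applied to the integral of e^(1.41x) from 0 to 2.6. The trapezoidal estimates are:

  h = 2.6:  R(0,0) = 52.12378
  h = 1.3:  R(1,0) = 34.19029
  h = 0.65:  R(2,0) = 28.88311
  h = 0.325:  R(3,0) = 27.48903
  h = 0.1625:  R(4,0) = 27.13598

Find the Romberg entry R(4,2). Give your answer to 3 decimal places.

R(3,1) = 27.48903 + (27.48903 − 28.88311)/3 = 27.02434
R(4,1) = (4·27.13598 − 27.48903) / 3 = 27.01830
R(4,2) = 27.01830 + (27.01830 − 27.02434)/15 = 27.01790

27.018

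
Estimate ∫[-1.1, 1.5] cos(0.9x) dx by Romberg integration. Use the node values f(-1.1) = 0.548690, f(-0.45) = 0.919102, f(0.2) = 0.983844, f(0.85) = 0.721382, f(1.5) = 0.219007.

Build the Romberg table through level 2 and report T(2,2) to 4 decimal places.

2.0128

T(0,0) (trapezoid, 1 panel, h=2.6000): 0.998006
T(1,0) (trapezoid, 2 panels, h=1.3000): 1.778000
T(2,0) (trapezoid, 4 panels, h=0.6500): 1.955315
T(1,1) = 1.778000 + (1.778000 − 0.998006)/3 = 2.037998
T(2,1) = 1.955315 + (1.955315 − 1.778000)/3 = 2.014420
T(2,2) = 2.014420 + (2.014420 − 2.037998)/15 = 2.012848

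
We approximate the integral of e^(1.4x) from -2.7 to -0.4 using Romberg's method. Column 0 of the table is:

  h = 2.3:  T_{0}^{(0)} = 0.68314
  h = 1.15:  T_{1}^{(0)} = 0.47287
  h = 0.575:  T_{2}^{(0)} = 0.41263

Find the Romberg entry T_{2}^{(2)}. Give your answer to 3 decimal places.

0.392

Richardson extrapolation on the trapezoidal column (denominator 4−1=3):
T_{1}^{(1)} = 0.47287 + (0.47287 − 0.68314)/3 = 0.40278
T_{2}^{(1)} = 0.41263 + (0.41263 − 0.47287)/3 = 0.39255
T_{2}^{(2)} = (16·0.39255 − 0.40278) / 15 = 0.39187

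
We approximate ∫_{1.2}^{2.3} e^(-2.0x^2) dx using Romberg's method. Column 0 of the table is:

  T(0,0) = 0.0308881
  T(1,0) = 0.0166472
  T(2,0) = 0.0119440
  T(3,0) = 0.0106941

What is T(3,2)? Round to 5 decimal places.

0.01027

T(2,1) = (4·0.0119440 − 0.0166472) / 3 = 0.0103763
T(3,1) = 0.0106941 + (0.0106941 − 0.0119440)/3 = 0.0102775
T(3,2) = (16·0.0102775 − 0.0103763) / 15 = 0.0102709
(Column j=1 coincides with Simpson's rule on the same nodes.)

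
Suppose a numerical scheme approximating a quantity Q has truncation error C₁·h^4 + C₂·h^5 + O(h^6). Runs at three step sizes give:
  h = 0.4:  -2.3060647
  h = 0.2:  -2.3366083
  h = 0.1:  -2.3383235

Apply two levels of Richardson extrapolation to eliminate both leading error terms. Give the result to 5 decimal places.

-2.33843

First eliminate the h^4 term (factor 2^4 = 16):
  B₁ = (16·(-2.3366083) − (-2.3060647))/15 = -2.3386445
  B₂ = (16·(-2.3383235) − (-2.3366083))/15 = -2.3384378
Then eliminate the h^5 term (factor 2^5 = 32):
  (32·(-2.3384378) − (-2.3386445))/31 = -2.3384311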